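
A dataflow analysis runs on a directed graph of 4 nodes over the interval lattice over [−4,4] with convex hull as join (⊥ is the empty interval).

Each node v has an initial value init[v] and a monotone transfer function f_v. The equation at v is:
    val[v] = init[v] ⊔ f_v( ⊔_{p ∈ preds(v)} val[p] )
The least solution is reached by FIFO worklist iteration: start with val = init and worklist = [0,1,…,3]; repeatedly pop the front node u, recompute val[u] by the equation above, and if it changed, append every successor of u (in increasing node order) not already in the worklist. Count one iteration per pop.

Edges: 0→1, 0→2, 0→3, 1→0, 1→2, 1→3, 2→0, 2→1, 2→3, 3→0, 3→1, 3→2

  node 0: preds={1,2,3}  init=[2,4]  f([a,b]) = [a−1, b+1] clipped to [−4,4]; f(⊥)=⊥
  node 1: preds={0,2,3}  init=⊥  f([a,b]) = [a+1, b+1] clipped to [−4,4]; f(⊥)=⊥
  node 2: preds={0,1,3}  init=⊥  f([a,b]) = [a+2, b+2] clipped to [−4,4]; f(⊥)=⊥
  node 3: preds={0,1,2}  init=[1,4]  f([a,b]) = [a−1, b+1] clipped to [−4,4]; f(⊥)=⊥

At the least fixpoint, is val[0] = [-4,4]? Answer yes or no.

yes

Worklist (15 pops):
  #1 pop 0: in=[1,4] → [0,4] (was [2,4]); enqueue []
  #2 pop 1: in=[0,4] → [1,4] (was ⊥); enqueue [0]
  #3 pop 2: in=[0,4] → [2,4] (was ⊥); enqueue [1]
  #4 pop 3: in=[0,4] → [-1,4] (was [1,4]); enqueue [2]
  #5 pop 0: in=[-1,4] → [-2,4] (was [0,4]); enqueue [3]
  #6 pop 1: in=[-2,4] → [-1,4] (was [1,4]); enqueue [0]
  #7 pop 2: in=[-2,4] → [0,4] (was [2,4]); enqueue [1]
  #8 pop 3: in=[-2,4] → [-3,4] (was [-1,4]); enqueue [2]
  #9 pop 0: in=[-3,4] → [-4,4] (was [-2,4]); enqueue [3]
  #10 pop 1: in=[-4,4] → [-3,4] (was [-1,4]); enqueue [0]
  #11 pop 2: in=[-4,4] → [-2,4] (was [0,4]); enqueue [1]
  #12 pop 3: in=[-4,4] → [-4,4] (was [-3,4]); enqueue [2]
  #13 pop 0: in=[-4,4] → [-4,4] (no change)
  #14 pop 1: in=[-4,4] → [-3,4] (no change)
  #15 pop 2: in=[-4,4] → [-2,4] (no change)

Fixpoint:
  val[0] = [-4,4]
  val[1] = [-3,4]
  val[2] = [-2,4]
  val[3] = [-4,4]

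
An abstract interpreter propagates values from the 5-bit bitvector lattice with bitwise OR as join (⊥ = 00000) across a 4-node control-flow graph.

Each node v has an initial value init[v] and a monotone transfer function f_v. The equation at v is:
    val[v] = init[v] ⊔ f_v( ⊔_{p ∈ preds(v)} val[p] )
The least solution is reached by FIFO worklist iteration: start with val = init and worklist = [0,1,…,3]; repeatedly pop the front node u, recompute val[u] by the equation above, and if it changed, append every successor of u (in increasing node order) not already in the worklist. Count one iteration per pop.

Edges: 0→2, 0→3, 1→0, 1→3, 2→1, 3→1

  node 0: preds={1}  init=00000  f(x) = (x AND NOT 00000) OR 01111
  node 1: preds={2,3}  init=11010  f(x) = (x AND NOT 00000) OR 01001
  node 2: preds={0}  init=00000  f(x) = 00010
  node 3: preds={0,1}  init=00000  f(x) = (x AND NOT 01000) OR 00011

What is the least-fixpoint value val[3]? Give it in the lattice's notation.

Trace (8 dequeues):
  [1] u=0 | in 11010 | out 11111 | prev 00000 | push {}
  [2] u=1 | in 00000 | out 11011 | prev 11010 | push {0}
  [3] u=2 | in 11111 | out 00010 | prev 00000 | push {1}
  [4] u=3 | in 11111 | out 10111 | prev 00000 | push {}
  [5] u=0 | in 11011 | out 11111 | ==
  [6] u=1 | in 10111 | out 11111 | prev 11011 | push {0,3}
  [7] u=0 | in 11111 | out 11111 | ==
  [8] u=3 | in 11111 | out 10111 | ==

Converged values:
  [0] 11111
  [1] 11111
  [2] 00010
  [3] 10111

10111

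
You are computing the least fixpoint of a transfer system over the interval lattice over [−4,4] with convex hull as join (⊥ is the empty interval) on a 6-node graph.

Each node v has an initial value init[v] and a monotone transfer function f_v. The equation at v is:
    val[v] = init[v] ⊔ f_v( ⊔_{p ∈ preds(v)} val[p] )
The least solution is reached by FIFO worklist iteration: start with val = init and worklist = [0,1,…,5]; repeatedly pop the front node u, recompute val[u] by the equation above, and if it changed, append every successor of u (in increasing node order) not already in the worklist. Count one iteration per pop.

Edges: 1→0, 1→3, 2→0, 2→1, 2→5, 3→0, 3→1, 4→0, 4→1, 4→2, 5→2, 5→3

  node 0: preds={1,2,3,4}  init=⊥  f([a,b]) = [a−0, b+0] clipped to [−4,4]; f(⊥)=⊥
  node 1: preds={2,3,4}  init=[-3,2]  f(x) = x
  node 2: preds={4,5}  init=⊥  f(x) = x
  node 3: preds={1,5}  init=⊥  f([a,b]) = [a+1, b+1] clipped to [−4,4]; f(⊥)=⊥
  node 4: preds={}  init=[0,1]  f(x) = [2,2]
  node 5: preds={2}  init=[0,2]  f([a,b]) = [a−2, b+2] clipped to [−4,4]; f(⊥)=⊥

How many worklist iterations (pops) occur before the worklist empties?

21

Trace (21 dequeues):
  [1] u=0 | in [-3,2] | out [-3,2] | prev ⊥ | push {}
  [2] u=1 | in [0,1] | out [-3,2] | ==
  [3] u=2 | in [0,2] | out [0,2] | prev ⊥ | push {0,1}
  [4] u=3 | in [-3,2] | out [-2,3] | prev ⊥ | push {}
  [5] u=4 | in ⊥ | out [0,2] | prev [0,1] | push {2}
  [6] u=5 | in [0,2] | out [-2,4] | prev [0,2] | push {3}
  [7] u=0 | in [-3,3] | out [-3,3] | prev [-3,2] | push {}
  [8] u=1 | in [-2,3] | out [-3,3] | prev [-3,2] | push {0}
  [9] u=2 | in [-2,4] | out [-2,4] | prev [0,2] | push {1,5}
  [10] u=3 | in [-3,4] | out [-2,4] | prev [-2,3] | push {}
  [11] u=0 | in [-3,4] | out [-3,4] | prev [-3,3] | push {}
  [12] u=1 | in [-2,4] | out [-3,4] | prev [-3,3] | push {0,3}
  [13] u=5 | in [-2,4] | out [-4,4] | prev [-2,4] | push {2}
  [14] u=0 | in [-3,4] | out [-3,4] | ==
  [15] u=3 | in [-4,4] | out [-3,4] | prev [-2,4] | push {0,1}
  [16] u=2 | in [-4,4] | out [-4,4] | prev [-2,4] | push {5}
  [17] u=0 | in [-4,4] | out [-4,4] | prev [-3,4] | push {}
  [18] u=1 | in [-4,4] | out [-4,4] | prev [-3,4] | push {0,3}
  [19] u=5 | in [-4,4] | out [-4,4] | ==
  [20] u=0 | in [-4,4] | out [-4,4] | ==
  [21] u=3 | in [-4,4] | out [-3,4] | ==

Converged values:
  [0] [-4,4]
  [1] [-4,4]
  [2] [-4,4]
  [3] [-3,4]
  [4] [0,2]
  [5] [-4,4]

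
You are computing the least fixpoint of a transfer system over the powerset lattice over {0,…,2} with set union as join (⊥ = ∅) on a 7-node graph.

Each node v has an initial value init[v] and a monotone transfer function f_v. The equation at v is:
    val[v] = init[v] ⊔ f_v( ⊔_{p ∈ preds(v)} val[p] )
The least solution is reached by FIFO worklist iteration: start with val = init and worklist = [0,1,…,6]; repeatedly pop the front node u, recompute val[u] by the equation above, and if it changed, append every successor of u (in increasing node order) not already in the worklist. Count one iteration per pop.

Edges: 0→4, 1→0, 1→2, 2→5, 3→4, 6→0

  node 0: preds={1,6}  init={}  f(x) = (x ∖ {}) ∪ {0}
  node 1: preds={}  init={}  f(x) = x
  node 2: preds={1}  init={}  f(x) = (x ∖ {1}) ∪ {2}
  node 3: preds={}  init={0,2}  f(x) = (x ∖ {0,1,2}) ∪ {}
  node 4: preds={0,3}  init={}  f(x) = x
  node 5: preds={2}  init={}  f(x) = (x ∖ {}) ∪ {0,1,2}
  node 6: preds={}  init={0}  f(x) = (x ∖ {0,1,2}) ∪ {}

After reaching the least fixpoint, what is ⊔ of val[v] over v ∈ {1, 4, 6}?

Worklist (7 pops):
  #1 pop 0: in={0} → {0} (was {}); enqueue []
  #2 pop 1: in={} → {} (no change)
  #3 pop 2: in={} → {2} (was {}); enqueue []
  #4 pop 3: in={} → {0,2} (no change)
  #5 pop 4: in={0,2} → {0,2} (was {}); enqueue []
  #6 pop 5: in={2} → {0,1,2} (was {}); enqueue []
  #7 pop 6: in={} → {0} (no change)

Fixpoint:
  val[0] = {0}
  val[1] = {}
  val[2] = {2}
  val[3] = {0,2}
  val[4] = {0,2}
  val[5] = {0,1,2}
  val[6] = {0}

{0,2}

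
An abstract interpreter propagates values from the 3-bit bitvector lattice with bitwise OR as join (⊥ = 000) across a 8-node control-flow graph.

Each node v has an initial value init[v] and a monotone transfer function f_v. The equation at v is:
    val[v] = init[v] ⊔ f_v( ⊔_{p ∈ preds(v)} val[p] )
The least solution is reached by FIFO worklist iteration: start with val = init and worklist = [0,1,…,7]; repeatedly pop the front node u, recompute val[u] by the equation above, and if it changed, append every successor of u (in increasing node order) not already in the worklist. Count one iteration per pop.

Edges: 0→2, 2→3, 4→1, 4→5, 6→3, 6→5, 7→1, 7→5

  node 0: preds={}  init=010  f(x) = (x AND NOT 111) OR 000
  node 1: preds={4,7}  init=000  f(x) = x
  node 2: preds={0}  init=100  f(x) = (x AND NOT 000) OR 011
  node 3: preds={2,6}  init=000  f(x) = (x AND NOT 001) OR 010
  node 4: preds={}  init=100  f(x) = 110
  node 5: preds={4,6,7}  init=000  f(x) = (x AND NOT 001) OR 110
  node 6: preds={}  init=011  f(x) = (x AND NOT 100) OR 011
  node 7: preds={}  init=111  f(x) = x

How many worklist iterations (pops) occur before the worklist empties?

Worklist (9 pops):
  #1 pop 0: in=000 → 010 (no change)
  #2 pop 1: in=111 → 111 (was 000); enqueue []
  #3 pop 2: in=010 → 111 (was 100); enqueue []
  #4 pop 3: in=111 → 110 (was 000); enqueue []
  #5 pop 4: in=000 → 110 (was 100); enqueue [1]
  #6 pop 5: in=111 → 110 (was 000); enqueue []
  #7 pop 6: in=000 → 011 (no change)
  #8 pop 7: in=000 → 111 (no change)
  #9 pop 1: in=111 → 111 (no change)

Fixpoint:
  val[0] = 010
  val[1] = 111
  val[2] = 111
  val[3] = 110
  val[4] = 110
  val[5] = 110
  val[6] = 011
  val[7] = 111

9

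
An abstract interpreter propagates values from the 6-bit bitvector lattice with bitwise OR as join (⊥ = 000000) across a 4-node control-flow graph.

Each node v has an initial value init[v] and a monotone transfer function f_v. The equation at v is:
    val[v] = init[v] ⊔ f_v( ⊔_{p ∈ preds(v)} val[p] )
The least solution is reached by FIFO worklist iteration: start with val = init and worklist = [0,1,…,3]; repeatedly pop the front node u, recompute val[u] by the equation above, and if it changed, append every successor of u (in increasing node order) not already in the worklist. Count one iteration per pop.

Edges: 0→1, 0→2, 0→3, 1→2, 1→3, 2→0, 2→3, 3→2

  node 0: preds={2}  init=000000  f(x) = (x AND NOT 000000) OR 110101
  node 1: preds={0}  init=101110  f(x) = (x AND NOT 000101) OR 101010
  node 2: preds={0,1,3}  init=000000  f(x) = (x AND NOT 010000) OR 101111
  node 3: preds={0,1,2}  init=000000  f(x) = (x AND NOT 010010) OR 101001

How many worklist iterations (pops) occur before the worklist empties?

Trace (8 dequeues):
  [1] u=0 | in 000000 | out 110101 | prev 000000 | push {}
  [2] u=1 | in 110101 | out 111110 | prev 101110 | push {}
  [3] u=2 | in 111111 | out 101111 | prev 000000 | push {0}
  [4] u=3 | in 111111 | out 101101 | prev 000000 | push {2}
  [5] u=0 | in 101111 | out 111111 | prev 110101 | push {1,3}
  [6] u=2 | in 111111 | out 101111 | ==
  [7] u=1 | in 111111 | out 111110 | ==
  [8] u=3 | in 111111 | out 101101 | ==

Converged values:
  [0] 111111
  [1] 111110
  [2] 101111
  [3] 101101

8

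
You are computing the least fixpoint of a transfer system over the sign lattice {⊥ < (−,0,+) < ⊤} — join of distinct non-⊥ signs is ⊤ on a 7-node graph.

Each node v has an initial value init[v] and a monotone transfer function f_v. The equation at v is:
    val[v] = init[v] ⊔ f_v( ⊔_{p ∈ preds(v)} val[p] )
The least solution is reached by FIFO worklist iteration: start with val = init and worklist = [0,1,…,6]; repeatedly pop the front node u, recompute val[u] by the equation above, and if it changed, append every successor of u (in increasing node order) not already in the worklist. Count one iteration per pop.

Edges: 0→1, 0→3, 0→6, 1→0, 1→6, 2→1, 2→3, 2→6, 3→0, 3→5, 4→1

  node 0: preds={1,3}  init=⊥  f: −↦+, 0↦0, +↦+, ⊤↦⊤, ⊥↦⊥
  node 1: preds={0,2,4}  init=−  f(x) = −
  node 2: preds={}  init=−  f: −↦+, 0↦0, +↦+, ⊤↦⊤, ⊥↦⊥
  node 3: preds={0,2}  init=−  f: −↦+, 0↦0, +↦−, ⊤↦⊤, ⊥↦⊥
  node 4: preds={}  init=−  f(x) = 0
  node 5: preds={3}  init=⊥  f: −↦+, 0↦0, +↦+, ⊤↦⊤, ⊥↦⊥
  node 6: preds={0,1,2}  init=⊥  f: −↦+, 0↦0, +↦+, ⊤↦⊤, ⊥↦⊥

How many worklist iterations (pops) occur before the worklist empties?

11

Worklist (11 pops):
  #1 pop 0: in=− → + (was ⊥); enqueue []
  #2 pop 1: in=⊤ → − (no change)
  #3 pop 2: in=⊥ → − (no change)
  #4 pop 3: in=⊤ → ⊤ (was −); enqueue [0]
  #5 pop 4: in=⊥ → ⊤ (was −); enqueue [1]
  #6 pop 5: in=⊤ → ⊤ (was ⊥); enqueue []
  #7 pop 6: in=⊤ → ⊤ (was ⊥); enqueue []
  #8 pop 0: in=⊤ → ⊤ (was +); enqueue [3,6]
  #9 pop 1: in=⊤ → − (no change)
  #10 pop 3: in=⊤ → ⊤ (no change)
  #11 pop 6: in=⊤ → ⊤ (no change)

Fixpoint:
  val[0] = ⊤
  val[1] = −
  val[2] = −
  val[3] = ⊤
  val[4] = ⊤
  val[5] = ⊤
  val[6] = ⊤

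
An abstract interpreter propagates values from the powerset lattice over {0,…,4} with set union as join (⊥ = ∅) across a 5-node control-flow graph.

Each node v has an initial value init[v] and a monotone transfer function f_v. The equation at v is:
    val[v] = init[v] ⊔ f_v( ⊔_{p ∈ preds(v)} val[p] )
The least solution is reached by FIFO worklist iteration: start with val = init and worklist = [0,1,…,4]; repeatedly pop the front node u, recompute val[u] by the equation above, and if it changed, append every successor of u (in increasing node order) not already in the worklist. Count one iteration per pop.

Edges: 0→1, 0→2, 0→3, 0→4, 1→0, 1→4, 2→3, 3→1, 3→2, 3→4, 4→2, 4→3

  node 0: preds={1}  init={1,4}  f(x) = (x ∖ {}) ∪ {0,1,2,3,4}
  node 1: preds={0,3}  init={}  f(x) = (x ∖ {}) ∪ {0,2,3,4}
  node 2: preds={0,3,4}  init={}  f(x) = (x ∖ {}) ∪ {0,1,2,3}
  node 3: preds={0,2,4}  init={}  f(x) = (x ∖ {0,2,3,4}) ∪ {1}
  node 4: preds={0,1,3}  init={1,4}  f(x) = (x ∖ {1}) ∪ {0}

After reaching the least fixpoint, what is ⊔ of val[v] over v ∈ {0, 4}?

Iteration log — 9 steps:
  step 1. node 0  ⊔preds={}  new={0,1,2,3,4}  old={1,4}  +wl: 
  step 2. node 1  ⊔preds={0,1,2,3,4}  new={0,1,2,3,4}  old={}  +wl: 0
  step 3. node 2  ⊔preds={0,1,2,3,4}  new={0,1,2,3,4}  old={}  +wl: 
  step 4. node 3  ⊔preds={0,1,2,3,4}  new={1}  old={}  +wl: 1,2
  step 5. node 4  ⊔preds={0,1,2,3,4}  new={0,1,2,3,4}  old={1,4}  +wl: 3
  step 6. node 0  ⊔preds={0,1,2,3,4}  new={0,1,2,3,4}  stable
  step 7. node 1  ⊔preds={0,1,2,3,4}  new={0,1,2,3,4}  stable
  step 8. node 2  ⊔preds={0,1,2,3,4}  new={0,1,2,3,4}  stable
  step 9. node 3  ⊔preds={0,1,2,3,4}  new={1}  stable

Least fixpoint reached:
  node 0: {0,1,2,3,4}
  node 1: {0,1,2,3,4}
  node 2: {0,1,2,3,4}
  node 3: {1}
  node 4: {0,1,2,3,4}

{0,1,2,3,4}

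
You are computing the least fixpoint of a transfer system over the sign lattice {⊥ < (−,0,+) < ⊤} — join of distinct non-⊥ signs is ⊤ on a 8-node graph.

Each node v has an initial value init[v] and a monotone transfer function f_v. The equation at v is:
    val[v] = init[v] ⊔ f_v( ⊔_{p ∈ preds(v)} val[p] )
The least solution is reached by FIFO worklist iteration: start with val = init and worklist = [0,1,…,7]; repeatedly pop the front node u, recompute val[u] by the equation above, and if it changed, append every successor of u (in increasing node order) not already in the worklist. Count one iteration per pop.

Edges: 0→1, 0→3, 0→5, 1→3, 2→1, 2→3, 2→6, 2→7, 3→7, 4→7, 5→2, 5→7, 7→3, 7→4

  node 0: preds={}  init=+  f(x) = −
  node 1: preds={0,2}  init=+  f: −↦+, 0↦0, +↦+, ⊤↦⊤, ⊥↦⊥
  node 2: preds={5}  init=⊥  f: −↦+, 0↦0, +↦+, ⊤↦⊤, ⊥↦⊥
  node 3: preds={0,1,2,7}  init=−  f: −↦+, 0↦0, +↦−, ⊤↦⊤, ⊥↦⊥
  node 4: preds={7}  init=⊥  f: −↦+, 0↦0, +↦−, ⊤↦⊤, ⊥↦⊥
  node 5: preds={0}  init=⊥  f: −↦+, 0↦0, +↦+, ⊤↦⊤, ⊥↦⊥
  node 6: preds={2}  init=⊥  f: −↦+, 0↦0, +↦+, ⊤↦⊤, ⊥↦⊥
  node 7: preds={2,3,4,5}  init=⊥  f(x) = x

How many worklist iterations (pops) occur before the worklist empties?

Worklist (14 pops):
  #1 pop 0: in=⊥ → ⊤ (was +); enqueue []
  #2 pop 1: in=⊤ → ⊤ (was +); enqueue []
  #3 pop 2: in=⊥ → ⊥ (no change)
  #4 pop 3: in=⊤ → ⊤ (was −); enqueue []
  #5 pop 4: in=⊥ → ⊥ (no change)
  #6 pop 5: in=⊤ → ⊤ (was ⊥); enqueue [2]
  #7 pop 6: in=⊥ → ⊥ (no change)
  #8 pop 7: in=⊤ → ⊤ (was ⊥); enqueue [3,4]
  #9 pop 2: in=⊤ → ⊤ (was ⊥); enqueue [1,6,7]
  #10 pop 3: in=⊤ → ⊤ (no change)
  #11 pop 4: in=⊤ → ⊤ (was ⊥); enqueue []
  #12 pop 1: in=⊤ → ⊤ (no change)
  #13 pop 6: in=⊤ → ⊤ (was ⊥); enqueue []
  #14 pop 7: in=⊤ → ⊤ (no change)

Fixpoint:
  val[0] = ⊤
  val[1] = ⊤
  val[2] = ⊤
  val[3] = ⊤
  val[4] = ⊤
  val[5] = ⊤
  val[6] = ⊤
  val[7] = ⊤

14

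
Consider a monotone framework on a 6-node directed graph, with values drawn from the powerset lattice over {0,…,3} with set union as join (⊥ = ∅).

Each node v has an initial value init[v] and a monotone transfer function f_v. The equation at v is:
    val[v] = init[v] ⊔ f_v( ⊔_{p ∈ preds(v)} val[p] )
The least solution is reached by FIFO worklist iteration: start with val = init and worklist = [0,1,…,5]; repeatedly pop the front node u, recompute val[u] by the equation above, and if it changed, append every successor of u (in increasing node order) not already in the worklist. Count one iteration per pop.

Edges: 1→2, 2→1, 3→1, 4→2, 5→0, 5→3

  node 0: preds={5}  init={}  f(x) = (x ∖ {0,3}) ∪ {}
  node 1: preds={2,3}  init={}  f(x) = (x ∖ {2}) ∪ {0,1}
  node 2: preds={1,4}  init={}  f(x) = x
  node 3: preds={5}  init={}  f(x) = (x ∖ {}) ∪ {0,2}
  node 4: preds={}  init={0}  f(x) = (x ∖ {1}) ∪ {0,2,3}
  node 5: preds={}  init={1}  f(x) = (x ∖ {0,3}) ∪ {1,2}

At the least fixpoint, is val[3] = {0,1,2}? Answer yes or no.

Iteration log — 12 steps:
  step 1. node 0  ⊔preds={1}  new={1}  old={}  +wl: 
  step 2. node 1  ⊔preds={}  new={0,1}  old={}  +wl: 
  step 3. node 2  ⊔preds={0,1}  new={0,1}  old={}  +wl: 1
  step 4. node 3  ⊔preds={1}  new={0,1,2}  old={}  +wl: 
  step 5. node 4  ⊔preds={}  new={0,2,3}  old={0}  +wl: 2
  step 6. node 5  ⊔preds={}  new={1,2}  old={1}  +wl: 0,3
  step 7. node 1  ⊔preds={0,1,2}  new={0,1}  stable
  step 8. node 2  ⊔preds={0,1,2,3}  new={0,1,2,3}  old={0,1}  +wl: 1
  step 9. node 0  ⊔preds={1,2}  new={1,2}  old={1}  +wl: 
  step 10. node 3  ⊔preds={1,2}  new={0,1,2}  stable
  step 11. node 1  ⊔preds={0,1,2,3}  new={0,1,3}  old={0,1}  +wl: 2
  step 12. node 2  ⊔preds={0,1,2,3}  new={0,1,2,3}  stable

Least fixpoint reached:
  node 0: {1,2}
  node 1: {0,1,3}
  node 2: {0,1,2,3}
  node 3: {0,1,2}
  node 4: {0,2,3}
  node 5: {1,2}

yes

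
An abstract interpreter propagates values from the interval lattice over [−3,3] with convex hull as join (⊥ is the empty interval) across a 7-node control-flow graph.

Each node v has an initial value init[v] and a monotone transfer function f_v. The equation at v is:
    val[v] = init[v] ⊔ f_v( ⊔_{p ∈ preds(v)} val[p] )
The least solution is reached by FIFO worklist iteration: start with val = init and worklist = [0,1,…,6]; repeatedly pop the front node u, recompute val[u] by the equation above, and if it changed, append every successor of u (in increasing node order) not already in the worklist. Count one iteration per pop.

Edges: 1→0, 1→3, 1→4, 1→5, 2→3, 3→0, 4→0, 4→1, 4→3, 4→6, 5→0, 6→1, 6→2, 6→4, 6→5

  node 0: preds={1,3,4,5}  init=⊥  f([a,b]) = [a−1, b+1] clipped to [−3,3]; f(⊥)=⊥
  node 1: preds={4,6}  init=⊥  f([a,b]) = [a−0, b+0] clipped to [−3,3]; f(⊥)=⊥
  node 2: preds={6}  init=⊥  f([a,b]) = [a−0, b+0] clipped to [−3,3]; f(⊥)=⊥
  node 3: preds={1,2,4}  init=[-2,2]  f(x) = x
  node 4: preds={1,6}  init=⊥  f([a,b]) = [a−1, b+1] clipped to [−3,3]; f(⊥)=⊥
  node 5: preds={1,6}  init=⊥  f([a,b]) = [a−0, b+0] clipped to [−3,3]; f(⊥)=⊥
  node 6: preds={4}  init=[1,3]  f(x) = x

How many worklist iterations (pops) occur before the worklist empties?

Iteration log — 39 steps:
  step 1. node 0  ⊔preds=[-2,2]  new=[-3,3]  old=⊥  +wl: 
  step 2. node 1  ⊔preds=[1,3]  new=[1,3]  old=⊥  +wl: 0
  step 3. node 2  ⊔preds=[1,3]  new=[1,3]  old=⊥  +wl: 
  step 4. node 3  ⊔preds=[1,3]  new=[-2,3]  old=[-2,2]  +wl: 
  step 5. node 4  ⊔preds=[1,3]  new=[0,3]  old=⊥  +wl: 1,3
  step 6. node 5  ⊔preds=[1,3]  new=[1,3]  old=⊥  +wl: 
  step 7. node 6  ⊔preds=[0,3]  new=[0,3]  old=[1,3]  +wl: 2,4,5
  step 8. node 0  ⊔preds=[-2,3]  new=[-3,3]  stable
  step 9. node 1  ⊔preds=[0,3]  new=[0,3]  old=[1,3]  +wl: 0
  step 10. node 3  ⊔preds=[0,3]  new=[-2,3]  stable
  step 11. node 2  ⊔preds=[0,3]  new=[0,3]  old=[1,3]  +wl: 3
  step 12. node 4  ⊔preds=[0,3]  new=[-1,3]  old=[0,3]  +wl: 1,6
  step 13. node 5  ⊔preds=[0,3]  new=[0,3]  old=[1,3]  +wl: 
  step 14. node 0  ⊔preds=[-2,3]  new=[-3,3]  stable
  step 15. node 3  ⊔preds=[-1,3]  new=[-2,3]  stable
  step 16. node 1  ⊔preds=[-1,3]  new=[-1,3]  old=[0,3]  +wl: 0,3,4,5
  step 17. node 6  ⊔preds=[-1,3]  new=[-1,3]  old=[0,3]  +wl: 1,2
  step 18. node 0  ⊔preds=[-2,3]  new=[-3,3]  stable
  step 19. node 3  ⊔preds=[-1,3]  new=[-2,3]  stable
  step 20. node 4  ⊔preds=[-1,3]  new=[-2,3]  old=[-1,3]  +wl: 0,3,6
  step 21. node 5  ⊔preds=[-1,3]  new=[-1,3]  old=[0,3]  +wl: 
  step 22. node 1  ⊔preds=[-2,3]  new=[-2,3]  old=[-1,3]  +wl: 4,5
  step 23. node 2  ⊔preds=[-1,3]  new=[-1,3]  old=[0,3]  +wl: 
  step 24. node 0  ⊔preds=[-2,3]  new=[-3,3]  stable
  step 25. node 3  ⊔preds=[-2,3]  new=[-2,3]  stable
  step 26. node 6  ⊔preds=[-2,3]  new=[-2,3]  old=[-1,3]  +wl: 1,2
  step 27. node 4  ⊔preds=[-2,3]  new=[-3,3]  old=[-2,3]  +wl: 0,3,6
  step 28. node 5  ⊔preds=[-2,3]  new=[-2,3]  old=[-1,3]  +wl: 
  step 29. node 1  ⊔preds=[-3,3]  new=[-3,3]  old=[-2,3]  +wl: 4,5
  step 30. node 2  ⊔preds=[-2,3]  new=[-2,3]  old=[-1,3]  +wl: 
  step 31. node 0  ⊔preds=[-3,3]  new=[-3,3]  stable
  step 32. node 3  ⊔preds=[-3,3]  new=[-3,3]  old=[-2,3]  +wl: 0
  step 33. node 6  ⊔preds=[-3,3]  new=[-3,3]  old=[-2,3]  +wl: 1,2
  step 34. node 4  ⊔preds=[-3,3]  new=[-3,3]  stable
  step 35. node 5  ⊔preds=[-3,3]  new=[-3,3]  old=[-2,3]  +wl: 
  step 36. node 0  ⊔preds=[-3,3]  new=[-3,3]  stable
  step 37. node 1  ⊔preds=[-3,3]  new=[-3,3]  stable
  step 38. node 2  ⊔preds=[-3,3]  new=[-3,3]  old=[-2,3]  +wl: 3
  step 39. node 3  ⊔preds=[-3,3]  new=[-3,3]  stable

Least fixpoint reached:
  node 0: [-3,3]
  node 1: [-3,3]
  node 2: [-3,3]
  node 3: [-3,3]
  node 4: [-3,3]
  node 5: [-3,3]
  node 6: [-3,3]

39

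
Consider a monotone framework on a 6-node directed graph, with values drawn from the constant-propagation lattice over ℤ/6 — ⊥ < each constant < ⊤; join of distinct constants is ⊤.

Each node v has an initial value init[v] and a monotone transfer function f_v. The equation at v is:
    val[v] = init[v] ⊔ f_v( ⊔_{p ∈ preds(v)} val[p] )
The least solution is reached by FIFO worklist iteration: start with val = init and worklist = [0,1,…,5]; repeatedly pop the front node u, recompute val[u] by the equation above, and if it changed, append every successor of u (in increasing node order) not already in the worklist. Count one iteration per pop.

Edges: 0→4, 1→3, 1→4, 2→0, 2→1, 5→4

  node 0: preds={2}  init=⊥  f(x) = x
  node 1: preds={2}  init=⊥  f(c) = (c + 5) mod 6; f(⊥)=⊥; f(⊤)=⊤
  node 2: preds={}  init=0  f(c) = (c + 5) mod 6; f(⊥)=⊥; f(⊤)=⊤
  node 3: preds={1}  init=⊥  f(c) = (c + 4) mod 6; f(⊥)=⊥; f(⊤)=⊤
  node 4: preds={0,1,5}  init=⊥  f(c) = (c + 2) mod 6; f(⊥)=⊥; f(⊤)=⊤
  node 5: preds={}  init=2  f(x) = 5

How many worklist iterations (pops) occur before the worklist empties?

7

Iteration log — 7 steps:
  step 1. node 0  ⊔preds=0  new=0  old=⊥  +wl: 
  step 2. node 1  ⊔preds=0  new=5  old=⊥  +wl: 
  step 3. node 2  ⊔preds=⊥  new=0  stable
  step 4. node 3  ⊔preds=5  new=3  old=⊥  +wl: 
  step 5. node 4  ⊔preds=⊤  new=⊤  old=⊥  +wl: 
  step 6. node 5  ⊔preds=⊥  new=⊤  old=2  +wl: 4
  step 7. node 4  ⊔preds=⊤  new=⊤  stable

Least fixpoint reached:
  node 0: 0
  node 1: 5
  node 2: 0
  node 3: 3
  node 4: ⊤
  node 5: ⊤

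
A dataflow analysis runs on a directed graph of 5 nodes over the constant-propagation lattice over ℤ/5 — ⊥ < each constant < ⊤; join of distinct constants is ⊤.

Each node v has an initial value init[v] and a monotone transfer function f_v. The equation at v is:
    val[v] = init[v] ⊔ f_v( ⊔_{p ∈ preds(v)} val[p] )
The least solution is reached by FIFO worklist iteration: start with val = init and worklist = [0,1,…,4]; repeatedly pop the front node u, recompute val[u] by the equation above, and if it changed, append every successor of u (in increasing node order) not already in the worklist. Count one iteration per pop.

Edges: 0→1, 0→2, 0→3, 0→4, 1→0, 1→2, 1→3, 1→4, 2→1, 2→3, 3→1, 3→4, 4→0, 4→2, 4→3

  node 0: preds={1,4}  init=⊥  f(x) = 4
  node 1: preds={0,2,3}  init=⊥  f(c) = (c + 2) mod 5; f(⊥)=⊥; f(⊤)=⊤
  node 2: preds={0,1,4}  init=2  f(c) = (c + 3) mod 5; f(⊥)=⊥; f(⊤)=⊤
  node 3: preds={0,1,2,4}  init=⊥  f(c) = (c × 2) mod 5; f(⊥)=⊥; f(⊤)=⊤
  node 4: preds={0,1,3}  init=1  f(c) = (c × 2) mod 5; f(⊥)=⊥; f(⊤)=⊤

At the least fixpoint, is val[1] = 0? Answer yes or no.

Worklist (9 pops):
  #1 pop 0: in=1 → 4 (was ⊥); enqueue []
  #2 pop 1: in=⊤ → ⊤ (was ⊥); enqueue [0]
  #3 pop 2: in=⊤ → ⊤ (was 2); enqueue [1]
  #4 pop 3: in=⊤ → ⊤ (was ⊥); enqueue []
  #5 pop 4: in=⊤ → ⊤ (was 1); enqueue [2,3]
  #6 pop 0: in=⊤ → 4 (no change)
  #7 pop 1: in=⊤ → ⊤ (no change)
  #8 pop 2: in=⊤ → ⊤ (no change)
  #9 pop 3: in=⊤ → ⊤ (no change)

Fixpoint:
  val[0] = 4
  val[1] = ⊤
  val[2] = ⊤
  val[3] = ⊤
  val[4] = ⊤

no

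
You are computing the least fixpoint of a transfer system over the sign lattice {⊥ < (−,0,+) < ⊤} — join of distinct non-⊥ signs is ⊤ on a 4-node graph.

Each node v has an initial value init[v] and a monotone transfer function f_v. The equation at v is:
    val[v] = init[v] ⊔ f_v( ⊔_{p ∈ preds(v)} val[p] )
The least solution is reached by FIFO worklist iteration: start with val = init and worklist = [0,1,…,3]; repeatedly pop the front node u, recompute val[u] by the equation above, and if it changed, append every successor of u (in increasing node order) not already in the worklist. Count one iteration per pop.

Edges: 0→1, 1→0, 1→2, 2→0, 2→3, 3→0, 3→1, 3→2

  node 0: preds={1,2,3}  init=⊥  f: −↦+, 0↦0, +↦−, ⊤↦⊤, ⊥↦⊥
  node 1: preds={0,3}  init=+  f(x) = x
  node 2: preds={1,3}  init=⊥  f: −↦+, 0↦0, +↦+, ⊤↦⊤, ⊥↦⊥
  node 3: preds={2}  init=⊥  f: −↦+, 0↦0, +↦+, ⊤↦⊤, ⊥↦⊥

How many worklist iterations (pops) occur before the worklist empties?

7

Trace (7 dequeues):
  [1] u=0 | in + | out − | prev ⊥ | push {}
  [2] u=1 | in − | out ⊤ | prev + | push {0}
  [3] u=2 | in ⊤ | out ⊤ | prev ⊥ | push {}
  [4] u=3 | in ⊤ | out ⊤ | prev ⊥ | push {1,2}
  [5] u=0 | in ⊤ | out ⊤ | prev − | push {}
  [6] u=1 | in ⊤ | out ⊤ | ==
  [7] u=2 | in ⊤ | out ⊤ | ==

Converged values:
  [0] ⊤
  [1] ⊤
  [2] ⊤
  [3] ⊤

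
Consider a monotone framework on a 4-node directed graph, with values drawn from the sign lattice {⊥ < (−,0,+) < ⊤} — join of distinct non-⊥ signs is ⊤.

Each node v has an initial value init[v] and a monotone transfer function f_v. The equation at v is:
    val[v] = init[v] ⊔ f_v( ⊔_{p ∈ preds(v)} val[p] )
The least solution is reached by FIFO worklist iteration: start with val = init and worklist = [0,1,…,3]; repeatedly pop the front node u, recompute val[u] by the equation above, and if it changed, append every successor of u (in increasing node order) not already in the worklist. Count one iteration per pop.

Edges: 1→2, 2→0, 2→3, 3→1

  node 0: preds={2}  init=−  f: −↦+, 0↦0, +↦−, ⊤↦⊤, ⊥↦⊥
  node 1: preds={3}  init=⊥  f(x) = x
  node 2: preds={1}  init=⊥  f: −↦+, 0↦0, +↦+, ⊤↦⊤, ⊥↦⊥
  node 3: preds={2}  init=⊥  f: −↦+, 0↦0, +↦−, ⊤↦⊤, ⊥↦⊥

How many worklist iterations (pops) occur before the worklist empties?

4

Trace (4 dequeues):
  [1] u=0 | in ⊥ | out − | ==
  [2] u=1 | in ⊥ | out ⊥ | ==
  [3] u=2 | in ⊥ | out ⊥ | ==
  [4] u=3 | in ⊥ | out ⊥ | ==

Converged values:
  [0] −
  [1] ⊥
  [2] ⊥
  [3] ⊥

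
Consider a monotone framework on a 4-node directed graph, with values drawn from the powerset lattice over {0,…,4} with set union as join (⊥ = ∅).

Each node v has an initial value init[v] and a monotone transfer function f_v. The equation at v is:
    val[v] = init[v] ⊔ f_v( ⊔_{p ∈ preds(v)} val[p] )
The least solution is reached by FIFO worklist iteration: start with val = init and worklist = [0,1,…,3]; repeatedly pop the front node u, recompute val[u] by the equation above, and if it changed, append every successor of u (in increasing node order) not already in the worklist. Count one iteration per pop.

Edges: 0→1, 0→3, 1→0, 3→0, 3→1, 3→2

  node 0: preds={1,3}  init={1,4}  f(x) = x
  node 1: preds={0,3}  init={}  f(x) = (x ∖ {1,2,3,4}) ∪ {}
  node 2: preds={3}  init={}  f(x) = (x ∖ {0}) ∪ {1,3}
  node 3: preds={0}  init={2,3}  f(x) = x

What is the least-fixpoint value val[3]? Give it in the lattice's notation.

Iteration log — 7 steps:
  step 1. node 0  ⊔preds={2,3}  new={1,2,3,4}  old={1,4}  +wl: 
  step 2. node 1  ⊔preds={1,2,3,4}  new={}  stable
  step 3. node 2  ⊔preds={2,3}  new={1,2,3}  old={}  +wl: 
  step 4. node 3  ⊔preds={1,2,3,4}  new={1,2,3,4}  old={2,3}  +wl: 0,1,2
  step 5. node 0  ⊔preds={1,2,3,4}  new={1,2,3,4}  stable
  step 6. node 1  ⊔preds={1,2,3,4}  new={}  stable
  step 7. node 2  ⊔preds={1,2,3,4}  new={1,2,3,4}  old={1,2,3}  +wl: 

Least fixpoint reached:
  node 0: {1,2,3,4}
  node 1: {}
  node 2: {1,2,3,4}
  node 3: {1,2,3,4}

{1,2,3,4}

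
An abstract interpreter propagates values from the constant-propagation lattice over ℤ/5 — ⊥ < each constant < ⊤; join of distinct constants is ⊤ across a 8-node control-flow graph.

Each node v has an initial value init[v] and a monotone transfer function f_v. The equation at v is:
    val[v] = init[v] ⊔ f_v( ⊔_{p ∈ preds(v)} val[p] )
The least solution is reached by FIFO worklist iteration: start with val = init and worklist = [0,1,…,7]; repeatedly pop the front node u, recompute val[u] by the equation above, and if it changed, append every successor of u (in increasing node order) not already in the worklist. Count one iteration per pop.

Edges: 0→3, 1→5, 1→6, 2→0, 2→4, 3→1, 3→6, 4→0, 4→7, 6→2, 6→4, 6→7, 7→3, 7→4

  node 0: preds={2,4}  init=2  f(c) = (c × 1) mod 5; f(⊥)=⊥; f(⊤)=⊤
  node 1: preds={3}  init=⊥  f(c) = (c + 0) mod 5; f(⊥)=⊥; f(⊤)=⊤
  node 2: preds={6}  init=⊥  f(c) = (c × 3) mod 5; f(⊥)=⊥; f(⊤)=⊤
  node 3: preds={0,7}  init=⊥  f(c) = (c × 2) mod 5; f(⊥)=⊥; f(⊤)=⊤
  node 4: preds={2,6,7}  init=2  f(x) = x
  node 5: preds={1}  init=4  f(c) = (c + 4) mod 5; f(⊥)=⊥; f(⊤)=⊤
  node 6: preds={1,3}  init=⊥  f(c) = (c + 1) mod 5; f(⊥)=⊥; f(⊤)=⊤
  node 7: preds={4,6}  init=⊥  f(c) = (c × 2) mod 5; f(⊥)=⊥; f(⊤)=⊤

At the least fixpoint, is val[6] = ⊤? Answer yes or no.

yes

Trace (23 dequeues):
  [1] u=0 | in 2 | out 2 | ==
  [2] u=1 | in ⊥ | out ⊥ | ==
  [3] u=2 | in ⊥ | out ⊥ | ==
  [4] u=3 | in 2 | out 4 | prev ⊥ | push {1}
  [5] u=4 | in ⊥ | out 2 | ==
  [6] u=5 | in ⊥ | out 4 | ==
  [7] u=6 | in 4 | out 0 | prev ⊥ | push {2,4}
  [8] u=7 | in ⊤ | out ⊤ | prev ⊥ | push {3}
  [9] u=1 | in 4 | out 4 | prev ⊥ | push {5,6}
  [10] u=2 | in 0 | out 0 | prev ⊥ | push {0}
  [11] u=4 | in ⊤ | out ⊤ | prev 2 | push {7}
  [12] u=3 | in ⊤ | out ⊤ | prev 4 | push {1}
  [13] u=5 | in 4 | out ⊤ | prev 4 | push {}
  [14] u=6 | in ⊤ | out ⊤ | prev 0 | push {2,4}
  [15] u=0 | in ⊤ | out ⊤ | prev 2 | push {3}
  [16] u=7 | in ⊤ | out ⊤ | ==
  [17] u=1 | in ⊤ | out ⊤ | prev 4 | push {5,6}
  [18] u=2 | in ⊤ | out ⊤ | prev 0 | push {0}
  [19] u=4 | in ⊤ | out ⊤ | ==
  [20] u=3 | in ⊤ | out ⊤ | ==
  [21] u=5 | in ⊤ | out ⊤ | ==
  [22] u=6 | in ⊤ | out ⊤ | ==
  [23] u=0 | in ⊤ | out ⊤ | ==

Converged values:
  [0] ⊤
  [1] ⊤
  [2] ⊤
  [3] ⊤
  [4] ⊤
  [5] ⊤
  [6] ⊤
  [7] ⊤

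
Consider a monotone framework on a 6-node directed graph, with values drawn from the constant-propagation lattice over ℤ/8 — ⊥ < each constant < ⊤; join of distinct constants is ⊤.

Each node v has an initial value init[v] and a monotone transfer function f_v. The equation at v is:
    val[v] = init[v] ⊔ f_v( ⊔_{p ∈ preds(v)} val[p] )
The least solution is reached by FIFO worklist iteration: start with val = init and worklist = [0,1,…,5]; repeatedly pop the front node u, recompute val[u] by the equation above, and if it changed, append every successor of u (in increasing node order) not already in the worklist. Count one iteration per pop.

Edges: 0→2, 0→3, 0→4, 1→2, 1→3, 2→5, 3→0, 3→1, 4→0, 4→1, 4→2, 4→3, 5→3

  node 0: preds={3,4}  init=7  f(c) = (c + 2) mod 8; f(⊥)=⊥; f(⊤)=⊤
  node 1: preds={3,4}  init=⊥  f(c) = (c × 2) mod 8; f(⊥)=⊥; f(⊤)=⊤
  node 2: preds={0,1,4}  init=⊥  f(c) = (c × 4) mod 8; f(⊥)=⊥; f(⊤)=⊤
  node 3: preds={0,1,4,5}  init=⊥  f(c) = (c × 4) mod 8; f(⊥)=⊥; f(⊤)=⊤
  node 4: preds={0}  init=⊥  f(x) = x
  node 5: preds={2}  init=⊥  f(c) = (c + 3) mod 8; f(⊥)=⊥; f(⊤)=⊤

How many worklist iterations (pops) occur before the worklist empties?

Trace (16 dequeues):
  [1] u=0 | in ⊥ | out 7 | ==
  [2] u=1 | in ⊥ | out ⊥ | ==
  [3] u=2 | in 7 | out 4 | prev ⊥ | push {}
  [4] u=3 | in 7 | out 4 | prev ⊥ | push {0,1}
  [5] u=4 | in 7 | out 7 | prev ⊥ | push {2,3}
  [6] u=5 | in 4 | out 7 | prev ⊥ | push {}
  [7] u=0 | in ⊤ | out ⊤ | prev 7 | push {4}
  [8] u=1 | in ⊤ | out ⊤ | prev ⊥ | push {}
  [9] u=2 | in ⊤ | out ⊤ | prev 4 | push {5}
  [10] u=3 | in ⊤ | out ⊤ | prev 4 | push {0,1}
  [11] u=4 | in ⊤ | out ⊤ | prev 7 | push {2,3}
  [12] u=5 | in ⊤ | out ⊤ | prev 7 | push {}
  [13] u=0 | in ⊤ | out ⊤ | ==
  [14] u=1 | in ⊤ | out ⊤ | ==
  [15] u=2 | in ⊤ | out ⊤ | ==
  [16] u=3 | in ⊤ | out ⊤ | ==

Converged values:
  [0] ⊤
  [1] ⊤
  [2] ⊤
  [3] ⊤
  [4] ⊤
  [5] ⊤

16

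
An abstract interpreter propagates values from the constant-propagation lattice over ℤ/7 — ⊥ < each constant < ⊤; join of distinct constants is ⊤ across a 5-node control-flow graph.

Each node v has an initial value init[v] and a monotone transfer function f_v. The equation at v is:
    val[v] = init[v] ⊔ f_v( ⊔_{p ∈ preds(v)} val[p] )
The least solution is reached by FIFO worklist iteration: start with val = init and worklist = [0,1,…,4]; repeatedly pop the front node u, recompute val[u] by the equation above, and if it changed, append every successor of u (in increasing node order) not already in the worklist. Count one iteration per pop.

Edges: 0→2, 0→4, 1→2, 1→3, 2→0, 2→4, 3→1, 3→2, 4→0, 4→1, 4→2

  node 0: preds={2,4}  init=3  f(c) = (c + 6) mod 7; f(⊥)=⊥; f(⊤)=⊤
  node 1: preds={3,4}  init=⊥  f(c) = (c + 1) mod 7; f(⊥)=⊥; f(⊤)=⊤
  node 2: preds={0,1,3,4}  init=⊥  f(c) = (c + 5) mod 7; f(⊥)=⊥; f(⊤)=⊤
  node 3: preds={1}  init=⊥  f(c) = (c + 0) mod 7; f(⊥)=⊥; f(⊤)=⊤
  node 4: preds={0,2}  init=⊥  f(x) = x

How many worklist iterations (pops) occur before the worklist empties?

Worklist (13 pops):
  #1 pop 0: in=⊥ → 3 (no change)
  #2 pop 1: in=⊥ → ⊥ (no change)
  #3 pop 2: in=3 → 1 (was ⊥); enqueue [0]
  #4 pop 3: in=⊥ → ⊥ (no change)
  #5 pop 4: in=⊤ → ⊤ (was ⊥); enqueue [1,2]
  #6 pop 0: in=⊤ → ⊤ (was 3); enqueue [4]
  #7 pop 1: in=⊤ → ⊤ (was ⊥); enqueue [3]
  #8 pop 2: in=⊤ → ⊤ (was 1); enqueue [0]
  #9 pop 4: in=⊤ → ⊤ (no change)
  #10 pop 3: in=⊤ → ⊤ (was ⊥); enqueue [1,2]
  #11 pop 0: in=⊤ → ⊤ (no change)
  #12 pop 1: in=⊤ → ⊤ (no change)
  #13 pop 2: in=⊤ → ⊤ (no change)

Fixpoint:
  val[0] = ⊤
  val[1] = ⊤
  val[2] = ⊤
  val[3] = ⊤
  val[4] = ⊤

13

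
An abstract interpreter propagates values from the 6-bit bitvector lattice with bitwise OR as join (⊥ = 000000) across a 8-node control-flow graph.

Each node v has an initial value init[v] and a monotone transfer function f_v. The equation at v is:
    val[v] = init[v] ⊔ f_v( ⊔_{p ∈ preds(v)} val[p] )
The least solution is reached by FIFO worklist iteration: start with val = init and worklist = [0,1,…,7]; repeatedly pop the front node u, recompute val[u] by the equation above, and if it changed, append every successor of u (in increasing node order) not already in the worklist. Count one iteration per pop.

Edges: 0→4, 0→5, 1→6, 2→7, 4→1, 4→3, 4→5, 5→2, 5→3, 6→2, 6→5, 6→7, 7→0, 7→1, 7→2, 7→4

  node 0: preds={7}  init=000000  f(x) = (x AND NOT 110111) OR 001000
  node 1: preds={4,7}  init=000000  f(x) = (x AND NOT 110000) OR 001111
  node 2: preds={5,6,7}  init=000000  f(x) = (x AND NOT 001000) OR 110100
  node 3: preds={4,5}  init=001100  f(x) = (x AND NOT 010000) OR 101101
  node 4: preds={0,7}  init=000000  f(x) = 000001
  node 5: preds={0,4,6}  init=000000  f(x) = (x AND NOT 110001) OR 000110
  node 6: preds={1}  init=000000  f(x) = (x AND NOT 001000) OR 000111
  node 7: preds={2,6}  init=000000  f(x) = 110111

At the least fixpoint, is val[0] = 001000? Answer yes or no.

yes

Iteration log — 15 steps:
  step 1. node 0  ⊔preds=000000  new=001000  old=000000  +wl: 
  step 2. node 1  ⊔preds=000000  new=001111  old=000000  +wl: 
  step 3. node 2  ⊔preds=000000  new=110100  old=000000  +wl: 
  step 4. node 3  ⊔preds=000000  new=101101  old=001100  +wl: 
  step 5. node 4  ⊔preds=001000  new=000001  old=000000  +wl: 1,3
  step 6. node 5  ⊔preds=001001  new=001110  old=000000  +wl: 2
  step 7. node 6  ⊔preds=001111  new=000111  old=000000  +wl: 5
  step 8. node 7  ⊔preds=110111  new=110111  old=000000  +wl: 0,4
  step 9. node 1  ⊔preds=110111  new=001111  stable
  step 10. node 3  ⊔preds=001111  new=101111  old=101101  +wl: 
  step 11. node 2  ⊔preds=111111  new=110111  old=110100  +wl: 7
  step 12. node 5  ⊔preds=001111  new=001110  stable
  step 13. node 0  ⊔preds=110111  new=001000  stable
  step 14. node 4  ⊔preds=111111  new=000001  stable
  step 15. node 7  ⊔preds=110111  new=110111  stable

Least fixpoint reached:
  node 0: 001000
  node 1: 001111
  node 2: 110111
  node 3: 101111
  node 4: 000001
  node 5: 001110
  node 6: 000111
  node 7: 110111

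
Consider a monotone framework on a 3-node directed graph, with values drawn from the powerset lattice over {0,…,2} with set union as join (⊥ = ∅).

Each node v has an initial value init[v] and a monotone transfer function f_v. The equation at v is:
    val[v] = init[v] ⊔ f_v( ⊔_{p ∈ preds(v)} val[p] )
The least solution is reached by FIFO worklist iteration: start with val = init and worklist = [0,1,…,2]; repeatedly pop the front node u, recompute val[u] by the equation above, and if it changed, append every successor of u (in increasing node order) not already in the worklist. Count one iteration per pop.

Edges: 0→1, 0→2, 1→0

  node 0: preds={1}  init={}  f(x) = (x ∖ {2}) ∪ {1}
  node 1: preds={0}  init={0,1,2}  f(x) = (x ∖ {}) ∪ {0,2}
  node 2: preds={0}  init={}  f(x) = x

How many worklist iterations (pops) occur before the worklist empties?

Worklist (3 pops):
  #1 pop 0: in={0,1,2} → {0,1} (was {}); enqueue []
  #2 pop 1: in={0,1} → {0,1,2} (no change)
  #3 pop 2: in={0,1} → {0,1} (was {}); enqueue []

Fixpoint:
  val[0] = {0,1}
  val[1] = {0,1,2}
  val[2] = {0,1}

3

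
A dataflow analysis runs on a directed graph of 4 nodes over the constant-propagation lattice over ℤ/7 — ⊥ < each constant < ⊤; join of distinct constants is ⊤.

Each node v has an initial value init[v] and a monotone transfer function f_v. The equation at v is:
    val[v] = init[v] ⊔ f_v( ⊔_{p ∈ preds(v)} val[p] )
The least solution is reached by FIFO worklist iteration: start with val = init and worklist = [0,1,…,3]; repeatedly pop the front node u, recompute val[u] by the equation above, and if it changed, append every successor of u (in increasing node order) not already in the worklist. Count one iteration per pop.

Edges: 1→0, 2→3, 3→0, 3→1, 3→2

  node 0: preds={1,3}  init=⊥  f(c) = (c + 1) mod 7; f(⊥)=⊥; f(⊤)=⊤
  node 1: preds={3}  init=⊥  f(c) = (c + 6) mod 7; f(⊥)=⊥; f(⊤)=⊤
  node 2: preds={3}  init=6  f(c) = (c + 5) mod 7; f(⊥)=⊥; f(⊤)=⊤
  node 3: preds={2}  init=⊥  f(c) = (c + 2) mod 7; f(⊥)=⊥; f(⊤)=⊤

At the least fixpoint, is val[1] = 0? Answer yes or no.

yes

Iteration log — 8 steps:
  step 1. node 0  ⊔preds=⊥  new=⊥  stable
  step 2. node 1  ⊔preds=⊥  new=⊥  stable
  step 3. node 2  ⊔preds=⊥  new=6  stable
  step 4. node 3  ⊔preds=6  new=1  old=⊥  +wl: 0,1,2
  step 5. node 0  ⊔preds=1  new=2  old=⊥  +wl: 
  step 6. node 1  ⊔preds=1  new=0  old=⊥  +wl: 0
  step 7. node 2  ⊔preds=1  new=6  stable
  step 8. node 0  ⊔preds=⊤  new=⊤  old=2  +wl: 

Least fixpoint reached:
  node 0: ⊤
  node 1: 0
  node 2: 6
  node 3: 1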